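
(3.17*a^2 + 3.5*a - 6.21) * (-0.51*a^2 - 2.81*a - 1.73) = -1.6167*a^4 - 10.6927*a^3 - 12.152*a^2 + 11.3951*a + 10.7433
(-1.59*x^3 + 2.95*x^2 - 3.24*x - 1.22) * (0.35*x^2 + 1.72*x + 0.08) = -0.5565*x^5 - 1.7023*x^4 + 3.8128*x^3 - 5.7638*x^2 - 2.3576*x - 0.0976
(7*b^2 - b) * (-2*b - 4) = -14*b^3 - 26*b^2 + 4*b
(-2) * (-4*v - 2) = 8*v + 4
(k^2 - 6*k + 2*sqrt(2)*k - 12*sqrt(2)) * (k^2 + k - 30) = k^4 - 5*k^3 + 2*sqrt(2)*k^3 - 36*k^2 - 10*sqrt(2)*k^2 - 72*sqrt(2)*k + 180*k + 360*sqrt(2)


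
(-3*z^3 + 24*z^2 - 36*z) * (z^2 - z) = -3*z^5 + 27*z^4 - 60*z^3 + 36*z^2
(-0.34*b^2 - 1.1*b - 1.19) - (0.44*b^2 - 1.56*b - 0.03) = -0.78*b^2 + 0.46*b - 1.16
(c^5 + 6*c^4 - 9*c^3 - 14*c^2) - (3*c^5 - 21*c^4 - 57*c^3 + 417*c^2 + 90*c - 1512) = -2*c^5 + 27*c^4 + 48*c^3 - 431*c^2 - 90*c + 1512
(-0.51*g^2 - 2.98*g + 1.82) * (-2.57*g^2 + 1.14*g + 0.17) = 1.3107*g^4 + 7.0772*g^3 - 8.1613*g^2 + 1.5682*g + 0.3094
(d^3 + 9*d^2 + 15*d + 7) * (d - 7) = d^4 + 2*d^3 - 48*d^2 - 98*d - 49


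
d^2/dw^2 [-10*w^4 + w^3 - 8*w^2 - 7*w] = -120*w^2 + 6*w - 16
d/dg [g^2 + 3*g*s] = 2*g + 3*s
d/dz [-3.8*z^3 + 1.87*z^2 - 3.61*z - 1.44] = -11.4*z^2 + 3.74*z - 3.61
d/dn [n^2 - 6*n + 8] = 2*n - 6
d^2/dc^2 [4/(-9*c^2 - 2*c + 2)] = 8*(81*c^2 + 18*c - 4*(9*c + 1)^2 - 18)/(9*c^2 + 2*c - 2)^3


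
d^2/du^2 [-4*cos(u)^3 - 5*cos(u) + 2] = (17 - 36*sin(u)^2)*cos(u)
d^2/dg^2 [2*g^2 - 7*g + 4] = 4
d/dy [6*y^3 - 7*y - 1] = 18*y^2 - 7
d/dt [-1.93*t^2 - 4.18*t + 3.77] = -3.86*t - 4.18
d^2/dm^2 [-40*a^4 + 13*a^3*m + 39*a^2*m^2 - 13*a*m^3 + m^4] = 78*a^2 - 78*a*m + 12*m^2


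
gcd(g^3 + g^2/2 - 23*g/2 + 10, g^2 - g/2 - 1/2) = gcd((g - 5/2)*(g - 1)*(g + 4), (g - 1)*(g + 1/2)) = g - 1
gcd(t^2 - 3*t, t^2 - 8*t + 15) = t - 3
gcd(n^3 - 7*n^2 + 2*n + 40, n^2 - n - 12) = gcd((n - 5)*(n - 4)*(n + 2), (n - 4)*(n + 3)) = n - 4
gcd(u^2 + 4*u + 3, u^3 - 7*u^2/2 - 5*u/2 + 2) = u + 1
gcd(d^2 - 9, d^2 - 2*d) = 1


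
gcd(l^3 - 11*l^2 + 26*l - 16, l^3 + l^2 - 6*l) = l - 2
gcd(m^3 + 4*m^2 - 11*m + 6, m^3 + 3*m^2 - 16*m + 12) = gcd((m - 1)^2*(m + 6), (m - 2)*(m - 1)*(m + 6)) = m^2 + 5*m - 6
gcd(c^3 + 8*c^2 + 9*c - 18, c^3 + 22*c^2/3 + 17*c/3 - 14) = c^2 + 5*c - 6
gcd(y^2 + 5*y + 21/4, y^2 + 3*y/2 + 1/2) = 1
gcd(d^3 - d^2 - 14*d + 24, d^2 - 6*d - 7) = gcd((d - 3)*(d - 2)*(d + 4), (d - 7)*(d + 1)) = 1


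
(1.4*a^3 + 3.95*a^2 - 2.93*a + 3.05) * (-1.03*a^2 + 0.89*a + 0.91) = -1.442*a^5 - 2.8225*a^4 + 7.8074*a^3 - 2.1547*a^2 + 0.0481999999999996*a + 2.7755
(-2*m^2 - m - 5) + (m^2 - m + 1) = -m^2 - 2*m - 4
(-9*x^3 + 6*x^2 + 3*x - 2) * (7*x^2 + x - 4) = -63*x^5 + 33*x^4 + 63*x^3 - 35*x^2 - 14*x + 8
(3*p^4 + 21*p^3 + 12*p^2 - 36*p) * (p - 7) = 3*p^5 - 135*p^3 - 120*p^2 + 252*p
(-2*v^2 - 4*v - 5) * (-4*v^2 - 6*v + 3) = 8*v^4 + 28*v^3 + 38*v^2 + 18*v - 15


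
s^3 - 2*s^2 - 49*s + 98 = (s - 7)*(s - 2)*(s + 7)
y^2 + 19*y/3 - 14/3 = (y - 2/3)*(y + 7)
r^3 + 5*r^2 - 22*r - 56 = (r - 4)*(r + 2)*(r + 7)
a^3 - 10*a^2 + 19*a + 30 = (a - 6)*(a - 5)*(a + 1)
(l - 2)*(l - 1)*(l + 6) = l^3 + 3*l^2 - 16*l + 12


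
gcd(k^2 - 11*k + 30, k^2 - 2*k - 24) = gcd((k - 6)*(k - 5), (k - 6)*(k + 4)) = k - 6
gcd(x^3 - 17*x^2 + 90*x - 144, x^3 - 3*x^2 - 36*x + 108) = x^2 - 9*x + 18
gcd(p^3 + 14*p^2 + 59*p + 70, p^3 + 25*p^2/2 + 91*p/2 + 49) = p^2 + 9*p + 14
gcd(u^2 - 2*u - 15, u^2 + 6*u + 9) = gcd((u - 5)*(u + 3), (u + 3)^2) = u + 3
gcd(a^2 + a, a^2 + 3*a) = a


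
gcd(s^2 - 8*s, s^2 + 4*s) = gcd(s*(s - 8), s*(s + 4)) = s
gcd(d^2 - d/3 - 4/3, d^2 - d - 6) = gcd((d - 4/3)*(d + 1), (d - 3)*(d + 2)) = 1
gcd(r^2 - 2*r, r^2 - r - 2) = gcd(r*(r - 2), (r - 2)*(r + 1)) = r - 2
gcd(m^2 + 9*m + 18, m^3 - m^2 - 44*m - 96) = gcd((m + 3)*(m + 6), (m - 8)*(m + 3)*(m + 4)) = m + 3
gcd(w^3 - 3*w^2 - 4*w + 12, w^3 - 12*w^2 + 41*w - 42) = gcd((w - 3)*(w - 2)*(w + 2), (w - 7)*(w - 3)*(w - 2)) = w^2 - 5*w + 6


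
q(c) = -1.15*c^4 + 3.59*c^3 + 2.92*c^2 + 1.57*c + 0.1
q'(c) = -4.6*c^3 + 10.77*c^2 + 5.84*c + 1.57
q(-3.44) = -277.93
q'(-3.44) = 296.18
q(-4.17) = -563.72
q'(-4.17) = 498.05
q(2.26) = 30.00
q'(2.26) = 16.68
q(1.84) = 22.06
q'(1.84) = 20.12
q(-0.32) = -0.23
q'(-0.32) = 0.95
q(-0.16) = -0.09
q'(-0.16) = 0.93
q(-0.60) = -0.72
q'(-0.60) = 2.94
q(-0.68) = -0.99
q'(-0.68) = 4.03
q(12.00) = -17203.46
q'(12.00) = -6326.27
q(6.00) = -600.32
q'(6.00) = -569.27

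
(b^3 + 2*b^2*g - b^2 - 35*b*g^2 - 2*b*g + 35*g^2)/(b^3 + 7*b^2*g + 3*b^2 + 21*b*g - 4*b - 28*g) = (b - 5*g)/(b + 4)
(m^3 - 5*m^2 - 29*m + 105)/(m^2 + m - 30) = (m^3 - 5*m^2 - 29*m + 105)/(m^2 + m - 30)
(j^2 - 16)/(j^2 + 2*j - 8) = (j - 4)/(j - 2)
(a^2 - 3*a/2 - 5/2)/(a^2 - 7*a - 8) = (a - 5/2)/(a - 8)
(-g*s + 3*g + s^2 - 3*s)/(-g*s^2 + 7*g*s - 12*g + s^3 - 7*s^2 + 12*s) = 1/(s - 4)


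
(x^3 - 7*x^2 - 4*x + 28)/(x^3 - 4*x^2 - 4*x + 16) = (x - 7)/(x - 4)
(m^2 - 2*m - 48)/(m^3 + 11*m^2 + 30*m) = (m - 8)/(m*(m + 5))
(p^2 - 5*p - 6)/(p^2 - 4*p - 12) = (p + 1)/(p + 2)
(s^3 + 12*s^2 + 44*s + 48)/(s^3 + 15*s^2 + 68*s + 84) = (s + 4)/(s + 7)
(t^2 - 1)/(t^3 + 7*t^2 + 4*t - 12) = (t + 1)/(t^2 + 8*t + 12)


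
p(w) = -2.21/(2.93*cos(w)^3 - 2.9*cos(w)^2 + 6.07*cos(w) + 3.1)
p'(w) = -2.21*(8.79*sin(w)*cos(w)^2 - 5.8*sin(w)*cos(w) + 6.07*sin(w))/(2.93*cos(w)^3 - 2.9*cos(w)^2 + 6.07*cos(w) + 3.1)^2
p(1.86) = -2.07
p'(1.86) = -15.76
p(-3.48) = 0.29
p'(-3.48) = -0.24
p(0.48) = -0.27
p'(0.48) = -0.12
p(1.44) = -0.57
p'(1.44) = -0.81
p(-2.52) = 0.41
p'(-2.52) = 0.75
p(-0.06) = -0.24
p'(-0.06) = 0.01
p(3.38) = 0.27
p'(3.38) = 0.15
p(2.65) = 0.34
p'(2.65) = -0.44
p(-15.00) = 0.49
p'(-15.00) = 1.12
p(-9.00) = 0.31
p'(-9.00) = 0.34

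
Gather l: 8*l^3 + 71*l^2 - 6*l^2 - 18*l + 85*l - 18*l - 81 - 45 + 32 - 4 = 8*l^3 + 65*l^2 + 49*l - 98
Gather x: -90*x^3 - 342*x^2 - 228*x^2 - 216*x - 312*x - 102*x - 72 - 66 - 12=-90*x^3 - 570*x^2 - 630*x - 150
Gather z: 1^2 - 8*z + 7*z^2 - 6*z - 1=7*z^2 - 14*z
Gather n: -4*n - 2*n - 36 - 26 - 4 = -6*n - 66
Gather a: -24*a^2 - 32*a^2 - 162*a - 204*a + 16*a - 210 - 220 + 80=-56*a^2 - 350*a - 350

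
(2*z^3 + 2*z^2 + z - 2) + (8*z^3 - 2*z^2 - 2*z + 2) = 10*z^3 - z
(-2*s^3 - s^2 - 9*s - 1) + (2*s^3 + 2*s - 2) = -s^2 - 7*s - 3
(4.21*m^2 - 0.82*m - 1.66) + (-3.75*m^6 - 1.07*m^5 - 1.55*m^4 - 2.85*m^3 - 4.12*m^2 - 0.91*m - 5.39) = -3.75*m^6 - 1.07*m^5 - 1.55*m^4 - 2.85*m^3 + 0.0899999999999999*m^2 - 1.73*m - 7.05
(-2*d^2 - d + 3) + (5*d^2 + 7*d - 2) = 3*d^2 + 6*d + 1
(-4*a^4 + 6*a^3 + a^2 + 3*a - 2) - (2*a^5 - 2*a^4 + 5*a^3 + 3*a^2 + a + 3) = -2*a^5 - 2*a^4 + a^3 - 2*a^2 + 2*a - 5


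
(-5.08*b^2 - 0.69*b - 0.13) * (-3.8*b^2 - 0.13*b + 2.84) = 19.304*b^4 + 3.2824*b^3 - 13.8435*b^2 - 1.9427*b - 0.3692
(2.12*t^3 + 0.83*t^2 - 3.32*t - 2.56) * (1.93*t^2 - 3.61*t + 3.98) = 4.0916*t^5 - 6.0513*t^4 - 0.966299999999999*t^3 + 10.3478*t^2 - 3.972*t - 10.1888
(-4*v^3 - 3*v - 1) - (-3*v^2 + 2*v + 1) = -4*v^3 + 3*v^2 - 5*v - 2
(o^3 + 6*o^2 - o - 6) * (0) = 0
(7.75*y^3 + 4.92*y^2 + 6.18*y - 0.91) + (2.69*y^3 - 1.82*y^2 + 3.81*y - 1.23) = 10.44*y^3 + 3.1*y^2 + 9.99*y - 2.14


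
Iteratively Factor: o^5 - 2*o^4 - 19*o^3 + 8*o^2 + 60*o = (o)*(o^4 - 2*o^3 - 19*o^2 + 8*o + 60) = o*(o - 5)*(o^3 + 3*o^2 - 4*o - 12) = o*(o - 5)*(o + 2)*(o^2 + o - 6) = o*(o - 5)*(o + 2)*(o + 3)*(o - 2)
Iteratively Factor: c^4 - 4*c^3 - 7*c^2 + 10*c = (c)*(c^3 - 4*c^2 - 7*c + 10) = c*(c - 5)*(c^2 + c - 2) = c*(c - 5)*(c + 2)*(c - 1)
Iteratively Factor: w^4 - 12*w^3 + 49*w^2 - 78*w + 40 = (w - 5)*(w^3 - 7*w^2 + 14*w - 8) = (w - 5)*(w - 4)*(w^2 - 3*w + 2) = (w - 5)*(w - 4)*(w - 2)*(w - 1)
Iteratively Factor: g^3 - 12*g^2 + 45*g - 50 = (g - 5)*(g^2 - 7*g + 10) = (g - 5)*(g - 2)*(g - 5)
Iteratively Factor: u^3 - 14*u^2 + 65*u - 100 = (u - 4)*(u^2 - 10*u + 25) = (u - 5)*(u - 4)*(u - 5)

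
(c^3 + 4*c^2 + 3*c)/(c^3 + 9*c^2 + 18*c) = (c + 1)/(c + 6)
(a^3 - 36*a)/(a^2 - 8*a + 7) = a*(a^2 - 36)/(a^2 - 8*a + 7)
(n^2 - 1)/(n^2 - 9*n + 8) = (n + 1)/(n - 8)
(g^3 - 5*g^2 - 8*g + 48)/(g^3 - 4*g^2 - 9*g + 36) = (g - 4)/(g - 3)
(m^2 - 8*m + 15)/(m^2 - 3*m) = (m - 5)/m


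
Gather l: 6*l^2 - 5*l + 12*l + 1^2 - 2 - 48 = 6*l^2 + 7*l - 49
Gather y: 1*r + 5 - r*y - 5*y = r + y*(-r - 5) + 5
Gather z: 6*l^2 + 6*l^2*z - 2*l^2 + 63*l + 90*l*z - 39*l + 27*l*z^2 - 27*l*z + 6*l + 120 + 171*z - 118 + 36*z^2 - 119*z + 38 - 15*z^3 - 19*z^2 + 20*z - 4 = 4*l^2 + 30*l - 15*z^3 + z^2*(27*l + 17) + z*(6*l^2 + 63*l + 72) + 36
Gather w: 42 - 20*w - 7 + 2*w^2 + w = 2*w^2 - 19*w + 35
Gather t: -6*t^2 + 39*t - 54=-6*t^2 + 39*t - 54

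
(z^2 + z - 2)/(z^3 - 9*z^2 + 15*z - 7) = (z + 2)/(z^2 - 8*z + 7)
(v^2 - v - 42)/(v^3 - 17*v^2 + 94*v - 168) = (v + 6)/(v^2 - 10*v + 24)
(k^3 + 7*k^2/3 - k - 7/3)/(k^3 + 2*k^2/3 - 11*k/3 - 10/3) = (3*k^2 + 4*k - 7)/(3*k^2 - k - 10)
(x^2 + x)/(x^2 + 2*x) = (x + 1)/(x + 2)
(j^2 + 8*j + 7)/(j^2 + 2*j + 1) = (j + 7)/(j + 1)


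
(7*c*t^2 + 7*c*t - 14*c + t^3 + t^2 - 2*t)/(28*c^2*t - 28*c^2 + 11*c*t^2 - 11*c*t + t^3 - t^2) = (t + 2)/(4*c + t)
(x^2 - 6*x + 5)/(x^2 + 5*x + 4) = (x^2 - 6*x + 5)/(x^2 + 5*x + 4)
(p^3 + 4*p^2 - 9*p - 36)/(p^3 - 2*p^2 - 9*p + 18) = (p + 4)/(p - 2)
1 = 1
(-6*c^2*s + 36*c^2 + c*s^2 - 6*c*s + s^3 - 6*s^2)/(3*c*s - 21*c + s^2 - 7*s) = (-2*c*s + 12*c + s^2 - 6*s)/(s - 7)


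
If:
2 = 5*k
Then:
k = 2/5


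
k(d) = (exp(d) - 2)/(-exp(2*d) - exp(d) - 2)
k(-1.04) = 0.66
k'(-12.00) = 0.00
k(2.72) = -0.05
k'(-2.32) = -0.10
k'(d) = (exp(d) - 2)*(2*exp(2*d) + exp(d))/(-exp(2*d) - exp(d) - 2)^2 + exp(d)/(-exp(2*d) - exp(d) - 2) = ((exp(d) - 2)*(2*exp(d) + 1) - exp(2*d) - exp(d) - 2)*exp(d)/(exp(2*d) + exp(d) + 2)^2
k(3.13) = -0.04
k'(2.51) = 0.04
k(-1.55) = 0.79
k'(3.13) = 0.03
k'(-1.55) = -0.20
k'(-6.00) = 0.00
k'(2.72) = 0.04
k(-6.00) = 1.00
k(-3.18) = 0.96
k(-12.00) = 1.00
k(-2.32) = 0.90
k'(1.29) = -0.05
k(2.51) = -0.06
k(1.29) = -0.09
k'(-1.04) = -0.30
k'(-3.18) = -0.04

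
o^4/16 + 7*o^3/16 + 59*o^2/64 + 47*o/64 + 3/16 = (o/4 + 1/4)*(o/4 + 1)*(o + 1/2)*(o + 3/2)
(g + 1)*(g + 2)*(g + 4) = g^3 + 7*g^2 + 14*g + 8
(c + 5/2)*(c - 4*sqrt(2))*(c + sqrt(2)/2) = c^3 - 7*sqrt(2)*c^2/2 + 5*c^2/2 - 35*sqrt(2)*c/4 - 4*c - 10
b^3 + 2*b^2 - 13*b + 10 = (b - 2)*(b - 1)*(b + 5)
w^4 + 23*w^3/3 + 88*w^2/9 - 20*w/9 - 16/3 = (w - 2/3)*(w + 1)*(w + 4/3)*(w + 6)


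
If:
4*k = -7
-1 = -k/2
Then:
No Solution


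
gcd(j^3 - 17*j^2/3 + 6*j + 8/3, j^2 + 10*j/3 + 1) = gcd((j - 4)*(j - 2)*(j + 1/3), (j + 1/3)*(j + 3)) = j + 1/3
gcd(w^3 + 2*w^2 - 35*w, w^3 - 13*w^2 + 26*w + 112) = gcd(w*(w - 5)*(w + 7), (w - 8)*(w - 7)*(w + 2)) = 1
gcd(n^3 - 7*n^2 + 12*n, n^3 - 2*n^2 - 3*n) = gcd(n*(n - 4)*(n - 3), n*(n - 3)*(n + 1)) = n^2 - 3*n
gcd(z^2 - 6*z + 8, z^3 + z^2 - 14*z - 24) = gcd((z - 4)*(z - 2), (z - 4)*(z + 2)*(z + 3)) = z - 4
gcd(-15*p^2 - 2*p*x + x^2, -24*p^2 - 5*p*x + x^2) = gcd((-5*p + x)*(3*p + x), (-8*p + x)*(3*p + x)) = 3*p + x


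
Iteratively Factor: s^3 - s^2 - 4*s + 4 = (s - 1)*(s^2 - 4) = (s - 1)*(s + 2)*(s - 2)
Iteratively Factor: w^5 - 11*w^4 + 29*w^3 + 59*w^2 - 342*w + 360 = (w - 2)*(w^4 - 9*w^3 + 11*w^2 + 81*w - 180) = (w - 3)*(w - 2)*(w^3 - 6*w^2 - 7*w + 60) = (w - 3)*(w - 2)*(w + 3)*(w^2 - 9*w + 20) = (w - 4)*(w - 3)*(w - 2)*(w + 3)*(w - 5)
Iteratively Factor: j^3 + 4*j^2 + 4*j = (j + 2)*(j^2 + 2*j) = (j + 2)^2*(j)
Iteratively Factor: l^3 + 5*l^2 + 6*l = (l + 2)*(l^2 + 3*l) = l*(l + 2)*(l + 3)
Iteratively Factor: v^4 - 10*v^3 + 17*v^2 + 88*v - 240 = (v - 4)*(v^3 - 6*v^2 - 7*v + 60) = (v - 4)^2*(v^2 - 2*v - 15) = (v - 5)*(v - 4)^2*(v + 3)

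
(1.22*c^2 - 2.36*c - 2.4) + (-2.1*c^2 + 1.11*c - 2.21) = -0.88*c^2 - 1.25*c - 4.61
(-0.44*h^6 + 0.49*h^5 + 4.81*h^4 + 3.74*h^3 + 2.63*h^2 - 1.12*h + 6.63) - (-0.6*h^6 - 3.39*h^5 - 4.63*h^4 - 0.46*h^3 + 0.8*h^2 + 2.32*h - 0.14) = 0.16*h^6 + 3.88*h^5 + 9.44*h^4 + 4.2*h^3 + 1.83*h^2 - 3.44*h + 6.77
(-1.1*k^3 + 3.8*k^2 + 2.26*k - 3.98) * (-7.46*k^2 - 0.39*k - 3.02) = 8.206*k^5 - 27.919*k^4 - 15.0196*k^3 + 17.3334*k^2 - 5.273*k + 12.0196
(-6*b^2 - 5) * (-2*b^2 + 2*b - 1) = 12*b^4 - 12*b^3 + 16*b^2 - 10*b + 5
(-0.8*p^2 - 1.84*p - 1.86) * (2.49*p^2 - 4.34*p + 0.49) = -1.992*p^4 - 1.1096*p^3 + 2.9622*p^2 + 7.1708*p - 0.9114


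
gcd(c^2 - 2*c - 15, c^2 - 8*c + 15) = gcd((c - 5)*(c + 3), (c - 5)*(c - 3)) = c - 5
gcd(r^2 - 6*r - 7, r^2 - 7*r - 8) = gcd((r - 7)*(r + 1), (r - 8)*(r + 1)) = r + 1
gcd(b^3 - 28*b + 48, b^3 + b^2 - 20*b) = b - 4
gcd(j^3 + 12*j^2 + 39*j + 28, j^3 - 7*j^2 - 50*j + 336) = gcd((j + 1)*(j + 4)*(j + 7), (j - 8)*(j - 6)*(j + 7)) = j + 7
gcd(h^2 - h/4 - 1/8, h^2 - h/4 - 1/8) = h^2 - h/4 - 1/8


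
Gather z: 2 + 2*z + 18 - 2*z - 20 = 0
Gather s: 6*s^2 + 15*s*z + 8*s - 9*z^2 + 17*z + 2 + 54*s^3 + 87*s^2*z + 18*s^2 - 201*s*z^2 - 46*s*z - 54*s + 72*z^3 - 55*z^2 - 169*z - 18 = 54*s^3 + s^2*(87*z + 24) + s*(-201*z^2 - 31*z - 46) + 72*z^3 - 64*z^2 - 152*z - 16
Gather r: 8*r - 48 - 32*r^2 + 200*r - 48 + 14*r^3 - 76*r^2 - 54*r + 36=14*r^3 - 108*r^2 + 154*r - 60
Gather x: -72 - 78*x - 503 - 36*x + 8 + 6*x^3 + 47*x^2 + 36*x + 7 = 6*x^3 + 47*x^2 - 78*x - 560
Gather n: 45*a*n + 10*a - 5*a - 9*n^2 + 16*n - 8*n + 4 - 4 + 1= 5*a - 9*n^2 + n*(45*a + 8) + 1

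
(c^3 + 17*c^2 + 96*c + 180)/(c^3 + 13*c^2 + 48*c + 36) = (c + 5)/(c + 1)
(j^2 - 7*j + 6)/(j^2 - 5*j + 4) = (j - 6)/(j - 4)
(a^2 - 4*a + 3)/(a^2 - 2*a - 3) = (a - 1)/(a + 1)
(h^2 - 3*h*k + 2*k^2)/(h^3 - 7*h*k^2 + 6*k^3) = 1/(h + 3*k)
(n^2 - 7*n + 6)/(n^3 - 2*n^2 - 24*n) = (n - 1)/(n*(n + 4))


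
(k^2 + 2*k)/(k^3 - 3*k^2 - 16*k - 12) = k/(k^2 - 5*k - 6)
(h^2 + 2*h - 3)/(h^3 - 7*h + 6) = 1/(h - 2)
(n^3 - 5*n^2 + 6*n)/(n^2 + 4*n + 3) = n*(n^2 - 5*n + 6)/(n^2 + 4*n + 3)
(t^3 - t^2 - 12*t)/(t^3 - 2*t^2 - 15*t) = (t - 4)/(t - 5)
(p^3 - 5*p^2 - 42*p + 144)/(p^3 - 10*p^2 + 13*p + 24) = (p + 6)/(p + 1)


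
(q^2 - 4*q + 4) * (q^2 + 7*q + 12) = q^4 + 3*q^3 - 12*q^2 - 20*q + 48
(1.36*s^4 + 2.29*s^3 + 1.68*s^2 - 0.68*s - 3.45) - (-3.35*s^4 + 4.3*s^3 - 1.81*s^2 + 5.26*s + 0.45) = 4.71*s^4 - 2.01*s^3 + 3.49*s^2 - 5.94*s - 3.9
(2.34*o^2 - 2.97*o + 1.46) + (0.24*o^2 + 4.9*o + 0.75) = 2.58*o^2 + 1.93*o + 2.21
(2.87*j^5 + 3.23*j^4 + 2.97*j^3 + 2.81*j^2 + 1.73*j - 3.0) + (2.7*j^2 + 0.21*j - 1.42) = 2.87*j^5 + 3.23*j^4 + 2.97*j^3 + 5.51*j^2 + 1.94*j - 4.42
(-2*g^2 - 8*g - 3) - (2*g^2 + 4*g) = -4*g^2 - 12*g - 3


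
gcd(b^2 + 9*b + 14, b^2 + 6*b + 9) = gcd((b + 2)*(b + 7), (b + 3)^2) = 1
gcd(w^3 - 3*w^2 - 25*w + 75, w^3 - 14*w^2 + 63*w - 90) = w^2 - 8*w + 15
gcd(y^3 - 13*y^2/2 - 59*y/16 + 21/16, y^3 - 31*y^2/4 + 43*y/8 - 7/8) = y^2 - 29*y/4 + 7/4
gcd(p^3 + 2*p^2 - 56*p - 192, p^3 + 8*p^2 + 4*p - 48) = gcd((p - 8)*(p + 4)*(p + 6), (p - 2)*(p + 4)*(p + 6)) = p^2 + 10*p + 24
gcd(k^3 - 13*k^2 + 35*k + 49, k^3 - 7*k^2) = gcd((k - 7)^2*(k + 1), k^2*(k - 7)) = k - 7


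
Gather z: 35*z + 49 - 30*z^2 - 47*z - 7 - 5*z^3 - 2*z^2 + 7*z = -5*z^3 - 32*z^2 - 5*z + 42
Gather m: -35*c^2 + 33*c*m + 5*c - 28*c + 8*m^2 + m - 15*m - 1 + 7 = -35*c^2 - 23*c + 8*m^2 + m*(33*c - 14) + 6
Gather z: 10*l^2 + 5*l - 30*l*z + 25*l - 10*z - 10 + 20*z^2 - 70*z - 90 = 10*l^2 + 30*l + 20*z^2 + z*(-30*l - 80) - 100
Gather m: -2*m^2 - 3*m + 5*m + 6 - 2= -2*m^2 + 2*m + 4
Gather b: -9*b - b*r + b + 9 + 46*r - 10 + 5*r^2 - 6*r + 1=b*(-r - 8) + 5*r^2 + 40*r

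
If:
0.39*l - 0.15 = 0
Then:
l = 0.38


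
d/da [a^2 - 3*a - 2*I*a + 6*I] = 2*a - 3 - 2*I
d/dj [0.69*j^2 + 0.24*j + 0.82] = 1.38*j + 0.24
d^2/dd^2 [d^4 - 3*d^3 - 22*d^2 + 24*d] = 12*d^2 - 18*d - 44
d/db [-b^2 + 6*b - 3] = 6 - 2*b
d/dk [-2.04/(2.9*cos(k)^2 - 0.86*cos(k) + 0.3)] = (1.7544 - 11.832*cos(k))*sin(k)/(2.9*cos(k)^2 - 0.86*cos(k) + 0.3)^2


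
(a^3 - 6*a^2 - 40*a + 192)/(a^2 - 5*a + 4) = (a^2 - 2*a - 48)/(a - 1)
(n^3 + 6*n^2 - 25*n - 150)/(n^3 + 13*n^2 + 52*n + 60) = (n - 5)/(n + 2)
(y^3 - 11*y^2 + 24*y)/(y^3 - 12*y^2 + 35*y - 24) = y/(y - 1)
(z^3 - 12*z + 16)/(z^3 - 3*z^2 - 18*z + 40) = (z - 2)/(z - 5)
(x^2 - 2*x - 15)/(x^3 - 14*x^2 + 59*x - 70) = (x + 3)/(x^2 - 9*x + 14)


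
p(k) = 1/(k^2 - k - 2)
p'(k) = (1 - 2*k)/(k^2 - k - 2)^2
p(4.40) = 0.08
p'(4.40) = -0.05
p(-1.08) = 4.06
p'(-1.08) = 52.05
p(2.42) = 0.70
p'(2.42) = -1.86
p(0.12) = -0.47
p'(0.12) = 0.17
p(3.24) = 0.19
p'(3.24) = -0.20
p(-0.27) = -0.60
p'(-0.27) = 0.56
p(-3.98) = 0.06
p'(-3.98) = 0.03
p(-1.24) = 1.29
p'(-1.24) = 5.76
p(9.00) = 0.01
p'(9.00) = 0.00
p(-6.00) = 0.02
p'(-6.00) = 0.01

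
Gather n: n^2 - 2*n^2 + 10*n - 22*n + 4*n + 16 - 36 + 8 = -n^2 - 8*n - 12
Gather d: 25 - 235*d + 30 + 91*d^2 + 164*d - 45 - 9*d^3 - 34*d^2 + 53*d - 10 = -9*d^3 + 57*d^2 - 18*d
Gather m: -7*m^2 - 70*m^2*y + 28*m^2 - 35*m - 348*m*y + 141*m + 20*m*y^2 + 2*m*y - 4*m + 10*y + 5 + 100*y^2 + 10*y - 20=m^2*(21 - 70*y) + m*(20*y^2 - 346*y + 102) + 100*y^2 + 20*y - 15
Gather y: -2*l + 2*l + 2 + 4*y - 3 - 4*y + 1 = 0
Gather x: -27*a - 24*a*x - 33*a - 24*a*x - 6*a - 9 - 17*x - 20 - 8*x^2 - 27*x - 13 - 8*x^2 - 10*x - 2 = -66*a - 16*x^2 + x*(-48*a - 54) - 44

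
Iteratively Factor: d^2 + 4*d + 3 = (d + 3)*(d + 1)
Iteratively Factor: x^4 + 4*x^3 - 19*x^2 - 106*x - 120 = (x - 5)*(x^3 + 9*x^2 + 26*x + 24) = (x - 5)*(x + 3)*(x^2 + 6*x + 8) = (x - 5)*(x + 2)*(x + 3)*(x + 4)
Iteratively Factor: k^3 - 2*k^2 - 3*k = (k - 3)*(k^2 + k) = k*(k - 3)*(k + 1)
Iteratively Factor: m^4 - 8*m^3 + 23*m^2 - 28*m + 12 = (m - 2)*(m^3 - 6*m^2 + 11*m - 6) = (m - 2)*(m - 1)*(m^2 - 5*m + 6) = (m - 3)*(m - 2)*(m - 1)*(m - 2)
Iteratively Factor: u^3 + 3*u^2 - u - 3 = (u - 1)*(u^2 + 4*u + 3) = (u - 1)*(u + 1)*(u + 3)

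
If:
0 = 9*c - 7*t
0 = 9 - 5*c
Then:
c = 9/5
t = 81/35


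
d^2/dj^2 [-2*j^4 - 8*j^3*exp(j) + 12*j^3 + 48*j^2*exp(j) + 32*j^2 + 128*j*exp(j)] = -8*j^3*exp(j) - 24*j^2 + 272*j*exp(j) + 72*j + 352*exp(j) + 64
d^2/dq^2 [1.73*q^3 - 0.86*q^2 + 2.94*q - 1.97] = 10.38*q - 1.72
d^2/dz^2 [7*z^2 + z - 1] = 14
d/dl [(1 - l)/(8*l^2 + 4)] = (2*l^2 - 4*l - 1)/(4*(4*l^4 + 4*l^2 + 1))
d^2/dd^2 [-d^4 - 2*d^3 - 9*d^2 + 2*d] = -12*d^2 - 12*d - 18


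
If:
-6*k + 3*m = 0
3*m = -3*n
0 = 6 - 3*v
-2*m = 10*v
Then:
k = -5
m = -10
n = 10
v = 2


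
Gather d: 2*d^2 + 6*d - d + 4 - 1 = 2*d^2 + 5*d + 3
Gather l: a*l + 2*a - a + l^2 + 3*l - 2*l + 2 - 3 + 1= a + l^2 + l*(a + 1)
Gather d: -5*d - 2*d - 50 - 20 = -7*d - 70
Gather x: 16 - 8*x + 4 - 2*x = 20 - 10*x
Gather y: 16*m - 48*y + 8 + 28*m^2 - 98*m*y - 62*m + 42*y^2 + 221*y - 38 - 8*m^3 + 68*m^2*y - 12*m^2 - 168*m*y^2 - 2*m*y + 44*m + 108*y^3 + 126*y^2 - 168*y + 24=-8*m^3 + 16*m^2 - 2*m + 108*y^3 + y^2*(168 - 168*m) + y*(68*m^2 - 100*m + 5) - 6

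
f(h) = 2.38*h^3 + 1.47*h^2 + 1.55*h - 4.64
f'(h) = 7.14*h^2 + 2.94*h + 1.55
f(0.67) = -2.23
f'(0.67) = 6.72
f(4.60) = 265.25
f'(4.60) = 166.16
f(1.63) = 12.10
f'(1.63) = 25.31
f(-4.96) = -266.58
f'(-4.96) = 162.62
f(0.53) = -3.05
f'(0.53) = 5.11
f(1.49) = 8.81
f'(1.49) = 21.78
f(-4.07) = -147.06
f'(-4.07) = 107.86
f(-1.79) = -16.35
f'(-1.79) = 19.16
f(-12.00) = -3924.20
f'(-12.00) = 994.43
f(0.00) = -4.64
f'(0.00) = 1.55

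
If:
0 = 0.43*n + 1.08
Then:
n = -2.51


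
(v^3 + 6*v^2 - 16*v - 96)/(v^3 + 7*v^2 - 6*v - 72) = (v - 4)/(v - 3)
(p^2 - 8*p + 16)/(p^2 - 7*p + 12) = (p - 4)/(p - 3)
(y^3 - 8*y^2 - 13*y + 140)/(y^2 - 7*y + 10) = (y^2 - 3*y - 28)/(y - 2)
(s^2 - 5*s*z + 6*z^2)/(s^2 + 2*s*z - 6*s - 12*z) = (s^2 - 5*s*z + 6*z^2)/(s^2 + 2*s*z - 6*s - 12*z)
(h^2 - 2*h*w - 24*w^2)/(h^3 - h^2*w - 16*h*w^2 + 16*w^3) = (h - 6*w)/(h^2 - 5*h*w + 4*w^2)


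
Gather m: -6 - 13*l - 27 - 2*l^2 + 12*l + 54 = -2*l^2 - l + 21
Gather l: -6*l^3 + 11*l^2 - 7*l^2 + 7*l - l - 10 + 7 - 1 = -6*l^3 + 4*l^2 + 6*l - 4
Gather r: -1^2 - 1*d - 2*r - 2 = -d - 2*r - 3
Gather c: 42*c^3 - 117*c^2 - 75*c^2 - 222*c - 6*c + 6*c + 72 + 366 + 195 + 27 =42*c^3 - 192*c^2 - 222*c + 660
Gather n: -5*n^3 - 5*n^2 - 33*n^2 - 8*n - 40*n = -5*n^3 - 38*n^2 - 48*n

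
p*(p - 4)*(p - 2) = p^3 - 6*p^2 + 8*p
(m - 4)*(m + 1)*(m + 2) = m^3 - m^2 - 10*m - 8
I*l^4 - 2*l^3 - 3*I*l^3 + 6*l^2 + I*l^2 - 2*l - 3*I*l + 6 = (l - 3)*(l + I)*(l + 2*I)*(I*l + 1)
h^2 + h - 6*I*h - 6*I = (h + 1)*(h - 6*I)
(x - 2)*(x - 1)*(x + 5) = x^3 + 2*x^2 - 13*x + 10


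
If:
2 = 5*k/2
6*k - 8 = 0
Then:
No Solution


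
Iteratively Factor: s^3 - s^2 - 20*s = (s - 5)*(s^2 + 4*s) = (s - 5)*(s + 4)*(s)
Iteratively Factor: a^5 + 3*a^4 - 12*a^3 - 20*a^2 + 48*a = (a + 4)*(a^4 - a^3 - 8*a^2 + 12*a) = (a - 2)*(a + 4)*(a^3 + a^2 - 6*a) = (a - 2)^2*(a + 4)*(a^2 + 3*a) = (a - 2)^2*(a + 3)*(a + 4)*(a)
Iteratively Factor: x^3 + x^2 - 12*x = (x - 3)*(x^2 + 4*x) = x*(x - 3)*(x + 4)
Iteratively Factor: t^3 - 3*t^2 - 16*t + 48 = (t - 4)*(t^2 + t - 12) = (t - 4)*(t + 4)*(t - 3)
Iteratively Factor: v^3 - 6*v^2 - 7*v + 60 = (v - 5)*(v^2 - v - 12) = (v - 5)*(v - 4)*(v + 3)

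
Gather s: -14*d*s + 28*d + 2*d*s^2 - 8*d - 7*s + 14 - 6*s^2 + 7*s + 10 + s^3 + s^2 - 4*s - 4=20*d + s^3 + s^2*(2*d - 5) + s*(-14*d - 4) + 20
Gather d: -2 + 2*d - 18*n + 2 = 2*d - 18*n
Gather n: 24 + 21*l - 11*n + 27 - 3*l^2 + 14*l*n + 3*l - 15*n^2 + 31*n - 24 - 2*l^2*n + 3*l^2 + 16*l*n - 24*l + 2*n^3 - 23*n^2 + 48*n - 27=2*n^3 - 38*n^2 + n*(-2*l^2 + 30*l + 68)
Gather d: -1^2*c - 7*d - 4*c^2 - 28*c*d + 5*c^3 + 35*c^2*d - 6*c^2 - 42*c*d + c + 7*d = 5*c^3 - 10*c^2 + d*(35*c^2 - 70*c)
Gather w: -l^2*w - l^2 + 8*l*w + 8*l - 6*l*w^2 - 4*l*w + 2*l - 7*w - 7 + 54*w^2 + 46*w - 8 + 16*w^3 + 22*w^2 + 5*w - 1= -l^2 + 10*l + 16*w^3 + w^2*(76 - 6*l) + w*(-l^2 + 4*l + 44) - 16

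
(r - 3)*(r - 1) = r^2 - 4*r + 3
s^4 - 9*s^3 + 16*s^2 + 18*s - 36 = (s - 6)*(s - 3)*(s - sqrt(2))*(s + sqrt(2))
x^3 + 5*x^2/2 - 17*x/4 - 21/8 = (x - 3/2)*(x + 1/2)*(x + 7/2)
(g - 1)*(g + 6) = g^2 + 5*g - 6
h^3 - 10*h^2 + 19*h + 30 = (h - 6)*(h - 5)*(h + 1)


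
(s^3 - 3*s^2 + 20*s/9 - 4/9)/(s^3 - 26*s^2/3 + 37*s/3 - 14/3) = (3*s^2 - 7*s + 2)/(3*(s^2 - 8*s + 7))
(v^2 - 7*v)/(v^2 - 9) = v*(v - 7)/(v^2 - 9)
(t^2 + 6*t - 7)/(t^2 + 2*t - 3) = (t + 7)/(t + 3)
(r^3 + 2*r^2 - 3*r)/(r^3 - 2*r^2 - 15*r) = (r - 1)/(r - 5)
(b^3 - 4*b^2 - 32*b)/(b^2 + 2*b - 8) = b*(b - 8)/(b - 2)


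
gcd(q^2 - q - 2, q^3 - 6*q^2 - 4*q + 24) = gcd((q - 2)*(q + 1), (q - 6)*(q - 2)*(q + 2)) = q - 2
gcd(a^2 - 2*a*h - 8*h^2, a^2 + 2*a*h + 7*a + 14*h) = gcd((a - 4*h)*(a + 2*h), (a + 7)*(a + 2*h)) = a + 2*h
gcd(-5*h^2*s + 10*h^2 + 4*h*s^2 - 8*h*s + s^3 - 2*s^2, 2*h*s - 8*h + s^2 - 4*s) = 1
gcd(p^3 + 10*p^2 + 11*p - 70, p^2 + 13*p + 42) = p + 7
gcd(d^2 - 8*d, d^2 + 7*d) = d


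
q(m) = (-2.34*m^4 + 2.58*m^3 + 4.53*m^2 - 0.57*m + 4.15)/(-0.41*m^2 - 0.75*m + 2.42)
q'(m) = (0.82*m + 0.75)*(-2.34*m^4 + 2.58*m^3 + 4.53*m^2 - 0.57*m + 4.15)/(-0.41*m^2 - 0.75*m + 2.42)^2 + (-9.36*m^3 + 7.74*m^2 + 9.06*m - 0.57)/(-0.41*m^2 - 0.75*m + 2.42) = (1.9188*m^5 + 4.2072*m^4 - 26.5212*m^3 + 15.0996*m^2 + 25.3282*m + 1.7331)/(0.1681*m^4 + 0.615*m^3 - 1.4219*m^2 - 3.63*m + 5.8564)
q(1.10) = 8.20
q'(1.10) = 18.06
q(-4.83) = 412.12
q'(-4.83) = 37.55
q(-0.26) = 1.76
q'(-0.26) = -0.50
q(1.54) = 35.12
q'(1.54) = 233.18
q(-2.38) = -41.80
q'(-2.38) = 105.24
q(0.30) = 2.06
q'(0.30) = 2.15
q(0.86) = 5.01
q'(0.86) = 9.70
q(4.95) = 86.40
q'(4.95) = 42.85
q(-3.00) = -216.91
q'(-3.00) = 679.13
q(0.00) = 1.71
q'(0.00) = 0.30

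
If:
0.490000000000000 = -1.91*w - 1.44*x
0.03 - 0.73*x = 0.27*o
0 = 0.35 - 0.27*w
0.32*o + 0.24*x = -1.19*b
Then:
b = -1.11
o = 5.68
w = 1.30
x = -2.06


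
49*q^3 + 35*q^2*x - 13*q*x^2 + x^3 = (-7*q + x)^2*(q + x)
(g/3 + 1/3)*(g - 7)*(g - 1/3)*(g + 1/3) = g^4/3 - 2*g^3 - 64*g^2/27 + 2*g/9 + 7/27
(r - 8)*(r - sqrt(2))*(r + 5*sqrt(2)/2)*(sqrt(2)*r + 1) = sqrt(2)*r^4 - 8*sqrt(2)*r^3 + 4*r^3 - 32*r^2 - 7*sqrt(2)*r^2/2 - 5*r + 28*sqrt(2)*r + 40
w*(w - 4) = w^2 - 4*w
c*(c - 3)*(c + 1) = c^3 - 2*c^2 - 3*c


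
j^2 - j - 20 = (j - 5)*(j + 4)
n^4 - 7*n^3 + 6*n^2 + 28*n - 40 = (n - 5)*(n - 2)^2*(n + 2)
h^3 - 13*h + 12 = (h - 3)*(h - 1)*(h + 4)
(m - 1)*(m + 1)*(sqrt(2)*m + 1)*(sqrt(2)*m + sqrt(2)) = 2*m^4 + sqrt(2)*m^3 + 2*m^3 - 2*m^2 + sqrt(2)*m^2 - 2*m - sqrt(2)*m - sqrt(2)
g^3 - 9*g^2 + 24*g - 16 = (g - 4)^2*(g - 1)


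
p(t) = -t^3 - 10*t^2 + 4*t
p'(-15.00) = -371.00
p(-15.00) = 1065.00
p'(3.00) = -83.00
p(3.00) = -105.00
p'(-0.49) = 13.08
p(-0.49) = -4.24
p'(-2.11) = 32.84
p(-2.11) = -43.57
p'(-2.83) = 36.57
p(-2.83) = -68.74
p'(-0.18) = 7.50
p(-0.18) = -1.04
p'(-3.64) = 37.05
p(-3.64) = -98.83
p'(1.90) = -44.83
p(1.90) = -35.36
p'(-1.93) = 31.43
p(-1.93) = -37.78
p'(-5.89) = 17.72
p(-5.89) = -166.14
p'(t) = -3*t^2 - 20*t + 4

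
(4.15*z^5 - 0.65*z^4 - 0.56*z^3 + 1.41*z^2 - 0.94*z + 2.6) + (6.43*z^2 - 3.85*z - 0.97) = 4.15*z^5 - 0.65*z^4 - 0.56*z^3 + 7.84*z^2 - 4.79*z + 1.63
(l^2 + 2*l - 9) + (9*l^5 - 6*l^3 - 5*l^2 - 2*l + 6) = 9*l^5 - 6*l^3 - 4*l^2 - 3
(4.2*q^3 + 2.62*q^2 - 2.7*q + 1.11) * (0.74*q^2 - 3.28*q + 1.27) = 3.108*q^5 - 11.8372*q^4 - 5.2576*q^3 + 13.0048*q^2 - 7.0698*q + 1.4097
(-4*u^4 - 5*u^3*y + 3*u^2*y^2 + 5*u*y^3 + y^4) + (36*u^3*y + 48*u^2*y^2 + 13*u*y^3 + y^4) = -4*u^4 + 31*u^3*y + 51*u^2*y^2 + 18*u*y^3 + 2*y^4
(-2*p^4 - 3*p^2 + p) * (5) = -10*p^4 - 15*p^2 + 5*p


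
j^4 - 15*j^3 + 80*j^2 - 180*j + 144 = (j - 6)*(j - 4)*(j - 3)*(j - 2)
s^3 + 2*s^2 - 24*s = s*(s - 4)*(s + 6)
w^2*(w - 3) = w^3 - 3*w^2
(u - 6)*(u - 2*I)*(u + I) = u^3 - 6*u^2 - I*u^2 + 2*u + 6*I*u - 12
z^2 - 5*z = z*(z - 5)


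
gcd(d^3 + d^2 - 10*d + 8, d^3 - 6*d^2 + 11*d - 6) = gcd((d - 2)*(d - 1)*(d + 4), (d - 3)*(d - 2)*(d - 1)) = d^2 - 3*d + 2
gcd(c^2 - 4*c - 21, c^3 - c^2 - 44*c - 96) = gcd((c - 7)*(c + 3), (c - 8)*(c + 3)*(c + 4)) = c + 3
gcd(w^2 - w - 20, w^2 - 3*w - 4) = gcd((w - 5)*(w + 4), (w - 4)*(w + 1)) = 1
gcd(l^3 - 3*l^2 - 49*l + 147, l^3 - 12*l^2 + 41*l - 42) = l^2 - 10*l + 21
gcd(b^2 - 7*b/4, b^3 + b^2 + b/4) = b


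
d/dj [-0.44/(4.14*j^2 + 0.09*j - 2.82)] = (3.6432*j + 0.0396)/(4.14*j^2 + 0.09*j - 2.82)^2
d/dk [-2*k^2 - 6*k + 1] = -4*k - 6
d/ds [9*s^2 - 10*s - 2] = 18*s - 10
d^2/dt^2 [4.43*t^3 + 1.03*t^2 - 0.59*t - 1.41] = 26.58*t + 2.06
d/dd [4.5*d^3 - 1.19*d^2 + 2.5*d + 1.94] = 13.5*d^2 - 2.38*d + 2.5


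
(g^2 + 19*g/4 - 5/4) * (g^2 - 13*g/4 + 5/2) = g^4 + 3*g^3/2 - 227*g^2/16 + 255*g/16 - 25/8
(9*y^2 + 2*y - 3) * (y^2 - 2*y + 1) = 9*y^4 - 16*y^3 + 2*y^2 + 8*y - 3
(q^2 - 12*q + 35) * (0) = 0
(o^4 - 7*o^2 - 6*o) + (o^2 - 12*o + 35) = o^4 - 6*o^2 - 18*o + 35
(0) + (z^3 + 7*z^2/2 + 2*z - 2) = z^3 + 7*z^2/2 + 2*z - 2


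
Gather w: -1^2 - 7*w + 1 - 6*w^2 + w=-6*w^2 - 6*w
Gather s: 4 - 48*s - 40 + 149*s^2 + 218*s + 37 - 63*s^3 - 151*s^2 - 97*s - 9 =-63*s^3 - 2*s^2 + 73*s - 8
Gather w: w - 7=w - 7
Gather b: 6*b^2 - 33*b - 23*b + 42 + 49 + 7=6*b^2 - 56*b + 98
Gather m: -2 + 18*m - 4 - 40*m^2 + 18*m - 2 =-40*m^2 + 36*m - 8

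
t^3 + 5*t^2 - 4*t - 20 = (t - 2)*(t + 2)*(t + 5)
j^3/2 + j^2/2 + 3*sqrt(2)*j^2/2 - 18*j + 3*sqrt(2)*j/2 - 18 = (j/2 + 1/2)*(j - 3*sqrt(2))*(j + 6*sqrt(2))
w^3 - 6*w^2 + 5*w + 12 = (w - 4)*(w - 3)*(w + 1)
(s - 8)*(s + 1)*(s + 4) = s^3 - 3*s^2 - 36*s - 32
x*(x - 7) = x^2 - 7*x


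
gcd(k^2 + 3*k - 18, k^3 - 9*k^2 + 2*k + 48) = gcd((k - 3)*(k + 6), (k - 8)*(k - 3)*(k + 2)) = k - 3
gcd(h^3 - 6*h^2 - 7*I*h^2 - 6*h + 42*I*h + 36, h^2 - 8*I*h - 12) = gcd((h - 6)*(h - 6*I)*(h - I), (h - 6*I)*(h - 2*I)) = h - 6*I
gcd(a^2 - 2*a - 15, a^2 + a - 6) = a + 3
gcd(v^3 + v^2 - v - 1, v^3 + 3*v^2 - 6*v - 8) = v + 1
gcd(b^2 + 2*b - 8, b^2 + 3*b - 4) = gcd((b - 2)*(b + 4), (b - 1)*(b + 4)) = b + 4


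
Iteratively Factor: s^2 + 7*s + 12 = (s + 3)*(s + 4)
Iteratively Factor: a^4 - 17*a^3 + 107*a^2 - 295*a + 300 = (a - 5)*(a^3 - 12*a^2 + 47*a - 60) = (a - 5)*(a - 4)*(a^2 - 8*a + 15) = (a - 5)*(a - 4)*(a - 3)*(a - 5)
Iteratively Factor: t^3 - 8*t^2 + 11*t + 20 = (t - 5)*(t^2 - 3*t - 4) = (t - 5)*(t - 4)*(t + 1)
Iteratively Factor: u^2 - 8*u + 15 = (u - 3)*(u - 5)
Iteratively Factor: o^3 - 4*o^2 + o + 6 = (o - 3)*(o^2 - o - 2) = (o - 3)*(o + 1)*(o - 2)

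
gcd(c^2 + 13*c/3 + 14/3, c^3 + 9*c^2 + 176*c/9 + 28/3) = c + 7/3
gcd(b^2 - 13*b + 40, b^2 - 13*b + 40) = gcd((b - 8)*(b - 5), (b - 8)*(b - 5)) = b^2 - 13*b + 40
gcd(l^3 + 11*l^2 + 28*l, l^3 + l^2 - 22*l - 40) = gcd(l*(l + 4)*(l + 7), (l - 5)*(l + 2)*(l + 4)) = l + 4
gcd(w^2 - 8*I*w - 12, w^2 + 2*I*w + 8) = w - 2*I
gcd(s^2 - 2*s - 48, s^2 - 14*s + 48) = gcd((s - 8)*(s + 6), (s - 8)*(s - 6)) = s - 8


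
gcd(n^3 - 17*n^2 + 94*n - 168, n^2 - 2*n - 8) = n - 4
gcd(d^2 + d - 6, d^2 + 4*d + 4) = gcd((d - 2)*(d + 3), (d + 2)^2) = 1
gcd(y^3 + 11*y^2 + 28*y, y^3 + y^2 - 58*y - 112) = y + 7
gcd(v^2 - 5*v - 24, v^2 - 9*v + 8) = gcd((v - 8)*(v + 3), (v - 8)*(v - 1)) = v - 8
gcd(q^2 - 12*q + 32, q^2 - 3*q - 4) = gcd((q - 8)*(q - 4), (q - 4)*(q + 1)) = q - 4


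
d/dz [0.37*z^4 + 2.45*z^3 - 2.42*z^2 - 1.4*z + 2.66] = 1.48*z^3 + 7.35*z^2 - 4.84*z - 1.4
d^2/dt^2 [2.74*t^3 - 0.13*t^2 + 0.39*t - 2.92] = 16.44*t - 0.26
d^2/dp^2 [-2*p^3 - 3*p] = -12*p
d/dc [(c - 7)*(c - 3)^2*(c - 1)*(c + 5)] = 5*c^4 - 36*c^3 - 18*c^2 + 412*c - 507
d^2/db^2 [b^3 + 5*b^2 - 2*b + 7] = 6*b + 10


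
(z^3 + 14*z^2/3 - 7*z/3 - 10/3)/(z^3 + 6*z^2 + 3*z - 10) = (z + 2/3)/(z + 2)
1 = 1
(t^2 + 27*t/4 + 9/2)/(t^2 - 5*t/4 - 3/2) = (t + 6)/(t - 2)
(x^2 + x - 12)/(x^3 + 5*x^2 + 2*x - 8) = (x - 3)/(x^2 + x - 2)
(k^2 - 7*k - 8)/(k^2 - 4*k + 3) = (k^2 - 7*k - 8)/(k^2 - 4*k + 3)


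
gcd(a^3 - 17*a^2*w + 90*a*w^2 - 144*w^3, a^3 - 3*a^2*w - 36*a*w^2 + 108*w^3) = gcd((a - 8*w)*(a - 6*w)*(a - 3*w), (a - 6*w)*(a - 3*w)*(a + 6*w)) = a^2 - 9*a*w + 18*w^2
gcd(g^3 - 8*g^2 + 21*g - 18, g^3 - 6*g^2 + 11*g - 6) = g^2 - 5*g + 6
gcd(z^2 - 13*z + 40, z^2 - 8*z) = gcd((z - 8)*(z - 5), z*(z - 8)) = z - 8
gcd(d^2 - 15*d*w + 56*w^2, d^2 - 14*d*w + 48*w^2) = -d + 8*w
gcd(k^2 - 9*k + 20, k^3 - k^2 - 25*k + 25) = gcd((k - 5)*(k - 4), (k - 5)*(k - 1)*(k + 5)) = k - 5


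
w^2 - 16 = (w - 4)*(w + 4)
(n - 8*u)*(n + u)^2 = n^3 - 6*n^2*u - 15*n*u^2 - 8*u^3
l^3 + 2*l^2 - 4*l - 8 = (l - 2)*(l + 2)^2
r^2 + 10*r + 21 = (r + 3)*(r + 7)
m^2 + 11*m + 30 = (m + 5)*(m + 6)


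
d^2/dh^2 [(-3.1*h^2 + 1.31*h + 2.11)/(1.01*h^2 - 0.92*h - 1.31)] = (-3.08837800000001*h^3 - 11.695194*h^2 - 1.364106*h - 4.642154)/(1.030301*h^6 - 2.815476*h^5 - 1.444401*h^4 + 6.524824*h^3 + 1.873431*h^2 - 4.736436*h - 2.248091)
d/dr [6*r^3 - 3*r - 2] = 18*r^2 - 3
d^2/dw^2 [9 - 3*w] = 0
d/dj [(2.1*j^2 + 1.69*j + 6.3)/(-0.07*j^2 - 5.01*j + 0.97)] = (-10.4027*j^2 + 4.956*j + 33.2023)/(0.0049*j^4 + 0.7014*j^3 + 24.9643*j^2 - 9.7194*j + 0.9409)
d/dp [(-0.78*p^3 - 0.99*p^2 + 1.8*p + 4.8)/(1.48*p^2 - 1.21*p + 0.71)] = (-1.1544*p^4 + 1.8876*p^3 - 3.1275*p^2 - 15.6138*p + 7.086)/(2.1904*p^4 - 3.5816*p^3 + 3.5657*p^2 - 1.7182*p + 0.5041)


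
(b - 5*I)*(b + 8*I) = b^2 + 3*I*b + 40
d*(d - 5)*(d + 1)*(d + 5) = d^4 + d^3 - 25*d^2 - 25*d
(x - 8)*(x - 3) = x^2 - 11*x + 24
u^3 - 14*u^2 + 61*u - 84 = (u - 7)*(u - 4)*(u - 3)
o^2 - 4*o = o*(o - 4)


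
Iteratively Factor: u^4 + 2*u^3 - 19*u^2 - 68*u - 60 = (u + 2)*(u^3 - 19*u - 30) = (u + 2)^2*(u^2 - 2*u - 15) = (u + 2)^2*(u + 3)*(u - 5)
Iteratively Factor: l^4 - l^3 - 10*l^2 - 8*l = (l + 1)*(l^3 - 2*l^2 - 8*l) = (l - 4)*(l + 1)*(l^2 + 2*l) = l*(l - 4)*(l + 1)*(l + 2)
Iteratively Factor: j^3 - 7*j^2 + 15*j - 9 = (j - 3)*(j^2 - 4*j + 3) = (j - 3)^2*(j - 1)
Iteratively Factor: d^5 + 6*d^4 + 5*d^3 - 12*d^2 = (d)*(d^4 + 6*d^3 + 5*d^2 - 12*d) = d*(d - 1)*(d^3 + 7*d^2 + 12*d) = d*(d - 1)*(d + 3)*(d^2 + 4*d) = d^2*(d - 1)*(d + 3)*(d + 4)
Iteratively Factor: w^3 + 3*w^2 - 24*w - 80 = (w + 4)*(w^2 - w - 20) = (w + 4)^2*(w - 5)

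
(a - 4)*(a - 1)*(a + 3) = a^3 - 2*a^2 - 11*a + 12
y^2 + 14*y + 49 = (y + 7)^2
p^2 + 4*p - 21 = (p - 3)*(p + 7)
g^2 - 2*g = g*(g - 2)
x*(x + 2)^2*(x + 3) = x^4 + 7*x^3 + 16*x^2 + 12*x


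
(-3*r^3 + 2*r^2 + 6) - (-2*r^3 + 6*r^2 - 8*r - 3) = -r^3 - 4*r^2 + 8*r + 9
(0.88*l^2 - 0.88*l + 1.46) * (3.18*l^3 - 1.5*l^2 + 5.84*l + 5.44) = 2.7984*l^5 - 4.1184*l^4 + 11.102*l^3 - 2.542*l^2 + 3.7392*l + 7.9424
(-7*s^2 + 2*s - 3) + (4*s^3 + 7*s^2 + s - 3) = 4*s^3 + 3*s - 6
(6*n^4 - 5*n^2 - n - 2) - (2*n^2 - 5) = 6*n^4 - 7*n^2 - n + 3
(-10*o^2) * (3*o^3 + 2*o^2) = -30*o^5 - 20*o^4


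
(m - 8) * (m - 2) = m^2 - 10*m + 16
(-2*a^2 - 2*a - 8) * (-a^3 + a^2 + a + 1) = 2*a^5 + 4*a^3 - 12*a^2 - 10*a - 8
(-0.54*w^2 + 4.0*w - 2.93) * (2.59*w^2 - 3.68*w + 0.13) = -1.3986*w^4 + 12.3472*w^3 - 22.3789*w^2 + 11.3024*w - 0.3809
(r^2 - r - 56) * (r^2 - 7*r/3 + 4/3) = r^4 - 10*r^3/3 - 157*r^2/3 + 388*r/3 - 224/3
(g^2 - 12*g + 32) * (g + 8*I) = g^3 - 12*g^2 + 8*I*g^2 + 32*g - 96*I*g + 256*I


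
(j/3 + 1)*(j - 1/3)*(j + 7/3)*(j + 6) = j^4/3 + 11*j^3/3 + 317*j^2/27 + 29*j/3 - 14/3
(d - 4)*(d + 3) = d^2 - d - 12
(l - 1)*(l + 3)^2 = l^3 + 5*l^2 + 3*l - 9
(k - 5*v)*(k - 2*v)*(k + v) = k^3 - 6*k^2*v + 3*k*v^2 + 10*v^3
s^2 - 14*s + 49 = (s - 7)^2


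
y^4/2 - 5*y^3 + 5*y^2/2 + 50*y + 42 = (y/2 + 1)*(y - 7)*(y - 6)*(y + 1)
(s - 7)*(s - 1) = s^2 - 8*s + 7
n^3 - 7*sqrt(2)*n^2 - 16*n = n*(n - 8*sqrt(2))*(n + sqrt(2))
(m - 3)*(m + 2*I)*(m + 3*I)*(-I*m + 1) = -I*m^4 + 6*m^3 + 3*I*m^3 - 18*m^2 + 11*I*m^2 - 6*m - 33*I*m + 18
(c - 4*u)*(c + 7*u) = c^2 + 3*c*u - 28*u^2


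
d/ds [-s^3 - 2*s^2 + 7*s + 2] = -3*s^2 - 4*s + 7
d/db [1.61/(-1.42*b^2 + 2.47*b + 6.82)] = (4.5724*b - 3.9767)/(-1.42*b^2 + 2.47*b + 6.82)^2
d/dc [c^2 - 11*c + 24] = 2*c - 11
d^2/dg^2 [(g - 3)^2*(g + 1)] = 6*g - 10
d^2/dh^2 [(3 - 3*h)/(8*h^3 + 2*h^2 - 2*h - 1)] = 12*(-2*(h - 1)*(12*h^2 + 2*h - 1)^2 + (12*h^2 + 2*h + (h - 1)*(12*h + 1) - 1)*(8*h^3 + 2*h^2 - 2*h - 1))/(8*h^3 + 2*h^2 - 2*h - 1)^3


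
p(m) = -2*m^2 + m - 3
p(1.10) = -4.32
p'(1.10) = -3.40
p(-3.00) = -24.00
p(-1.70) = -10.48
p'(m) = 1 - 4*m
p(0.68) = -3.24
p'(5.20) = -19.80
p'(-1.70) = 7.80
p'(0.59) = -1.36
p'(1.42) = -4.68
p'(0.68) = -1.72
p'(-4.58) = 19.32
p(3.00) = -18.00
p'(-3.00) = 13.00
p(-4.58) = -49.53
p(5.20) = -51.88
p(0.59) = -3.11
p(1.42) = -5.61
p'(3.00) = -11.00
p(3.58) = -25.05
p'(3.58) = -13.32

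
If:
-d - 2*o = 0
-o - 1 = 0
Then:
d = 2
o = -1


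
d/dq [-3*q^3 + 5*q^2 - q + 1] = -9*q^2 + 10*q - 1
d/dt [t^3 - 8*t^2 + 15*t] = 3*t^2 - 16*t + 15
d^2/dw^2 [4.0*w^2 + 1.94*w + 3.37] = 8.00000000000000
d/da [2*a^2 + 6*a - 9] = 4*a + 6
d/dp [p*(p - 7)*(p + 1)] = 3*p^2 - 12*p - 7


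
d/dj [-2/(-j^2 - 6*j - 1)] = 4*(-j - 3)/(j^2 + 6*j + 1)^2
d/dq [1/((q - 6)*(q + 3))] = (3 - 2*q)/(q^4 - 6*q^3 - 27*q^2 + 108*q + 324)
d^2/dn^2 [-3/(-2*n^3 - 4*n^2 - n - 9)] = 6*(-2*(3*n + 2)*(2*n^3 + 4*n^2 + n + 9) + (6*n^2 + 8*n + 1)^2)/(2*n^3 + 4*n^2 + n + 9)^3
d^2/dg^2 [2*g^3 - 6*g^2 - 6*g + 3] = 12*g - 12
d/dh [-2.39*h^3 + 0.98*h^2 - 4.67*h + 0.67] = -7.17*h^2 + 1.96*h - 4.67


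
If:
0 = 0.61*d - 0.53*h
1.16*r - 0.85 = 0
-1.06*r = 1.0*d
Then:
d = -0.78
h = -0.89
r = 0.73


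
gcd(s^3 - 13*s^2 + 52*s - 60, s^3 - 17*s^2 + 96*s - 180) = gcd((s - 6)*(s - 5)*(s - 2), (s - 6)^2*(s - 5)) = s^2 - 11*s + 30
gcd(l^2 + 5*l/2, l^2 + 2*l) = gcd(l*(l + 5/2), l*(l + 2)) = l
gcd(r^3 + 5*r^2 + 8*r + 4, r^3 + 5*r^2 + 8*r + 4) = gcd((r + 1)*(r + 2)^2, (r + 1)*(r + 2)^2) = r^3 + 5*r^2 + 8*r + 4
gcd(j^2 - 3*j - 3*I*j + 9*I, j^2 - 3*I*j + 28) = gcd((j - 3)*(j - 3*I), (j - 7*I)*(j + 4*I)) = 1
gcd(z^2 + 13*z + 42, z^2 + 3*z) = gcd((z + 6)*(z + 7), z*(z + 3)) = 1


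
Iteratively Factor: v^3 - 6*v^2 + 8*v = (v)*(v^2 - 6*v + 8) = v*(v - 4)*(v - 2)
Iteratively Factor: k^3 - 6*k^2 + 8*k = (k - 2)*(k^2 - 4*k) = (k - 4)*(k - 2)*(k)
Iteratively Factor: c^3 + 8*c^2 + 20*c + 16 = (c + 2)*(c^2 + 6*c + 8) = (c + 2)^2*(c + 4)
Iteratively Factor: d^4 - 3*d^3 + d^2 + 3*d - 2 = (d - 2)*(d^3 - d^2 - d + 1) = (d - 2)*(d + 1)*(d^2 - 2*d + 1) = (d - 2)*(d - 1)*(d + 1)*(d - 1)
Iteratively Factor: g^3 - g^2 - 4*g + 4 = (g + 2)*(g^2 - 3*g + 2) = (g - 1)*(g + 2)*(g - 2)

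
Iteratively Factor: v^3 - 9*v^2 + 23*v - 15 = (v - 3)*(v^2 - 6*v + 5) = (v - 5)*(v - 3)*(v - 1)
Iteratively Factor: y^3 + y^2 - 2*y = (y + 2)*(y^2 - y) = (y - 1)*(y + 2)*(y)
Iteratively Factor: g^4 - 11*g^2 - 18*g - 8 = (g + 2)*(g^3 - 2*g^2 - 7*g - 4) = (g + 1)*(g + 2)*(g^2 - 3*g - 4) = (g - 4)*(g + 1)*(g + 2)*(g + 1)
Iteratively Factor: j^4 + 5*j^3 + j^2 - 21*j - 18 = (j - 2)*(j^3 + 7*j^2 + 15*j + 9) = (j - 2)*(j + 3)*(j^2 + 4*j + 3) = (j - 2)*(j + 1)*(j + 3)*(j + 3)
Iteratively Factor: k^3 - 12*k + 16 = (k - 2)*(k^2 + 2*k - 8) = (k - 2)*(k + 4)*(k - 2)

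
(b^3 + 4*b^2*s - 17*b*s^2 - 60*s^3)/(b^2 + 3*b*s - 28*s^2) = (b^2 + 8*b*s + 15*s^2)/(b + 7*s)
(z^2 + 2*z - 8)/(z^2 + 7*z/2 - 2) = 2*(z - 2)/(2*z - 1)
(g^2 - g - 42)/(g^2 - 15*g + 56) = (g + 6)/(g - 8)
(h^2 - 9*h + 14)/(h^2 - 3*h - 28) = (h - 2)/(h + 4)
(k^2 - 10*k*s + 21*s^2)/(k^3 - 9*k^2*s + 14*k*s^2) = (-k + 3*s)/(k*(-k + 2*s))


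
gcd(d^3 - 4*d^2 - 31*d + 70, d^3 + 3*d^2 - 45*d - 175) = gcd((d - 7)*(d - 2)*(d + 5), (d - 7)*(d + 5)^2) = d^2 - 2*d - 35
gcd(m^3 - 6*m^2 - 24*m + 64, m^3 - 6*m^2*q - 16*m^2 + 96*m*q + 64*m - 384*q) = m - 8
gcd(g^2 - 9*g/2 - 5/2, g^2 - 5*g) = g - 5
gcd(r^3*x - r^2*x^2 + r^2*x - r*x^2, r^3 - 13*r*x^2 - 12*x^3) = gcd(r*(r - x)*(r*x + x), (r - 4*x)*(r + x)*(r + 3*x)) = 1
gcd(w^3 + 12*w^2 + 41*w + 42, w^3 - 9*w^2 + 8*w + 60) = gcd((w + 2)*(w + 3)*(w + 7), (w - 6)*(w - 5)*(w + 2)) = w + 2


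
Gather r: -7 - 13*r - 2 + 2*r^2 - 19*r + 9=2*r^2 - 32*r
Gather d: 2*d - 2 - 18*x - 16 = 2*d - 18*x - 18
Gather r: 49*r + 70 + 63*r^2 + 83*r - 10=63*r^2 + 132*r + 60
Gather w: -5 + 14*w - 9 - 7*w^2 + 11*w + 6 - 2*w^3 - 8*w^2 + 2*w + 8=-2*w^3 - 15*w^2 + 27*w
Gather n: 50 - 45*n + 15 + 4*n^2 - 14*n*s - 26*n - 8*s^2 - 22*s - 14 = 4*n^2 + n*(-14*s - 71) - 8*s^2 - 22*s + 51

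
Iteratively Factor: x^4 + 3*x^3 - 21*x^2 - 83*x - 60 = (x + 4)*(x^3 - x^2 - 17*x - 15) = (x + 1)*(x + 4)*(x^2 - 2*x - 15) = (x - 5)*(x + 1)*(x + 4)*(x + 3)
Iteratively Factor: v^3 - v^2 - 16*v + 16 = (v + 4)*(v^2 - 5*v + 4) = (v - 4)*(v + 4)*(v - 1)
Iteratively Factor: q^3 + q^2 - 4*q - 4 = (q - 2)*(q^2 + 3*q + 2) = (q - 2)*(q + 1)*(q + 2)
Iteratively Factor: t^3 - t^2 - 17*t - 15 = (t + 3)*(t^2 - 4*t - 5) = (t - 5)*(t + 3)*(t + 1)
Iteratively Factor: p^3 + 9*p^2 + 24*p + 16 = (p + 1)*(p^2 + 8*p + 16) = (p + 1)*(p + 4)*(p + 4)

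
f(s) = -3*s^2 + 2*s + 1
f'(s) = 2 - 6*s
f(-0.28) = 0.20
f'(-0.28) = 3.68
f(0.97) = 0.12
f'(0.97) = -3.82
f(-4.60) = -71.68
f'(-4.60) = 29.60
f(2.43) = -11.85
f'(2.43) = -12.58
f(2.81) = -17.07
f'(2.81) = -14.86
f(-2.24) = -18.53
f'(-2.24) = 15.44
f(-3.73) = -48.20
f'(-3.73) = 24.38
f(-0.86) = -2.94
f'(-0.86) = 7.16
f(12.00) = -407.00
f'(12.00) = -70.00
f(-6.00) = -119.00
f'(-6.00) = 38.00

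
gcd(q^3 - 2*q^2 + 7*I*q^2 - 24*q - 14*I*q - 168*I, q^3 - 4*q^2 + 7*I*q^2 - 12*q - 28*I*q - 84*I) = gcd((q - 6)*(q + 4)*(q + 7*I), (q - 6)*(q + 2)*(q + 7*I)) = q^2 + q*(-6 + 7*I) - 42*I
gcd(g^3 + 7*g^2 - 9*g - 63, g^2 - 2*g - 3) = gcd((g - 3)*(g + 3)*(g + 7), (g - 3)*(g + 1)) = g - 3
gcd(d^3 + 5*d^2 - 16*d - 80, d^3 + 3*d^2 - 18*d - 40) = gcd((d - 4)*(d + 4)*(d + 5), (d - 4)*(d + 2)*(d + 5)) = d^2 + d - 20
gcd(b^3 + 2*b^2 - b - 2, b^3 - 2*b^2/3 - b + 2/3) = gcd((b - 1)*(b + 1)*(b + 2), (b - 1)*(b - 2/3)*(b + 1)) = b^2 - 1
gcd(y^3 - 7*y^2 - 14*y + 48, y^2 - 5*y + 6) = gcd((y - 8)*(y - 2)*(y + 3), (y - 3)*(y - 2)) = y - 2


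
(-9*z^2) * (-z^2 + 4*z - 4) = 9*z^4 - 36*z^3 + 36*z^2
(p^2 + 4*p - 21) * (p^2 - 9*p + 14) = p^4 - 5*p^3 - 43*p^2 + 245*p - 294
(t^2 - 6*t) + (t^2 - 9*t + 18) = 2*t^2 - 15*t + 18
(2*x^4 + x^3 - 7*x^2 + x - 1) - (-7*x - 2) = 2*x^4 + x^3 - 7*x^2 + 8*x + 1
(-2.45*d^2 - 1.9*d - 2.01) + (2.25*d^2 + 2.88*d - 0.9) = -0.2*d^2 + 0.98*d - 2.91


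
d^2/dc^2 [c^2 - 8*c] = 2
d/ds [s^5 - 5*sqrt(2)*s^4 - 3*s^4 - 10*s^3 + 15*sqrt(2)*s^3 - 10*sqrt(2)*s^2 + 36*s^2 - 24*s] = 5*s^4 - 20*sqrt(2)*s^3 - 12*s^3 - 30*s^2 + 45*sqrt(2)*s^2 - 20*sqrt(2)*s + 72*s - 24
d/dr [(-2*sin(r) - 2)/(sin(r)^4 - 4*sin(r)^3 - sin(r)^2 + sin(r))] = 2*(-(1 - cos(2*r))^2/4 - 5*sin(r) + sin(3*r) + 9*cos(2*r)/2 + cos(4*r)/2 - 4)*cos(r)/((-sin(r)*cos(r)^2 + 4*cos(r)^2 - 3)^2*sin(r)^2)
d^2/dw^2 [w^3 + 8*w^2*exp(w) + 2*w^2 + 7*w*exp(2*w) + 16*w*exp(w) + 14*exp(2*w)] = 8*w^2*exp(w) + 28*w*exp(2*w) + 48*w*exp(w) + 6*w + 84*exp(2*w) + 48*exp(w) + 4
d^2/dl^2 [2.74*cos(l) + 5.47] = -2.74*cos(l)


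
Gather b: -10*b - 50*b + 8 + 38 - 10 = 36 - 60*b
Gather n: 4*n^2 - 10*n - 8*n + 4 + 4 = 4*n^2 - 18*n + 8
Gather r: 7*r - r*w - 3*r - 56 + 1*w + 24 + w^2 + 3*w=r*(4 - w) + w^2 + 4*w - 32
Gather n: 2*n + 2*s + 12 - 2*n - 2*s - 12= 0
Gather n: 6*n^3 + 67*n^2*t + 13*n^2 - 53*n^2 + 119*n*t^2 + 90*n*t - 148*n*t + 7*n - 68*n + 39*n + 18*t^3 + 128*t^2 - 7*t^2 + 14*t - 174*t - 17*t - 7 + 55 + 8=6*n^3 + n^2*(67*t - 40) + n*(119*t^2 - 58*t - 22) + 18*t^3 + 121*t^2 - 177*t + 56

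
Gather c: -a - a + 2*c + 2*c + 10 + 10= -2*a + 4*c + 20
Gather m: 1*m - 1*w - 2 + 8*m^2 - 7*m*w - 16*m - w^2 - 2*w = 8*m^2 + m*(-7*w - 15) - w^2 - 3*w - 2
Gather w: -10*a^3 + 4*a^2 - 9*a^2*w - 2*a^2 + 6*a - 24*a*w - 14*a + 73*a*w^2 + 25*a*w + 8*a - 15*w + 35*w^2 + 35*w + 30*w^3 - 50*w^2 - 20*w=-10*a^3 + 2*a^2 + 30*w^3 + w^2*(73*a - 15) + w*(-9*a^2 + a)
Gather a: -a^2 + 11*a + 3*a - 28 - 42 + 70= -a^2 + 14*a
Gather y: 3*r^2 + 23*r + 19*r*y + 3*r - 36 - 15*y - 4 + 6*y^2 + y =3*r^2 + 26*r + 6*y^2 + y*(19*r - 14) - 40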